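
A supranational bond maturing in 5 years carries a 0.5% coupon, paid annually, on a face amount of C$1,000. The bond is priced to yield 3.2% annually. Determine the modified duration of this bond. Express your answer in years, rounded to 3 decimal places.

4.793 years

Periodic yield y = 0.032. First find Macaulay duration:
  t   CF        PV=CF/(1+0.032)^t    t·PV
  1         5.00         4.8450         4.8450
  2         5.00         4.6947         9.3895
  3         5.00         4.5492        13.6475
  4         5.00         4.4081        17.6324
  5     1,005.00       858.5539     4,292.7696
  Σ                    877.0509     4,338.2839
P = 877.0509; Macaulay duration = 4,338.2839 / 877.0509 = 4.94645 years.
Modified duration = D_Mac / (1 + y) = 4.94645 / 1.032 = 4.79307 years.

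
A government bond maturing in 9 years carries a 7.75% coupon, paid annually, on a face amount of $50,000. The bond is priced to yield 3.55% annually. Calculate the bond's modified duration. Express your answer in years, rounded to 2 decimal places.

6.87 years

Periodic yield y = 0.0355. First find Macaulay duration:
  t   CF        PV=CF/(1+0.0355)^t    t·PV
  1     3,875.00     3,742.1535     3,742.1535
  2     3,875.00     3,613.8615     7,227.7229
  3     3,875.00     3,489.9676    10,469.9028
  4     3,875.00     3,370.3212    13,481.2849
  5     3,875.00     3,254.7766    16,273.8832
  6     3,875.00     3,143.1933    18,859.1597
  7     3,875.00     3,035.4353    21,248.0473
  8     3,875.00     2,931.3716    23,450.9731
  9    53,875.00    39,358.3020   354,224.7183
  Σ                 65,939.3828   468,977.8457
P = 65,939.3828; Macaulay duration = 468,977.8457 / 65,939.3828 = 7.11226 years.
Modified duration = D_Mac / (1 + y) = 7.11226 / 1.0355 = 6.86843 years.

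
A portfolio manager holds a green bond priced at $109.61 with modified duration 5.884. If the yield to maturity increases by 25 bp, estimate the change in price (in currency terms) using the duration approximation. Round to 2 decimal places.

Duration approximation: ΔP/P ≈ -D_mod · Δy = -5.884 × (+0.0025) = -0.014710.
ΔP ≈ 109.61 × (-0.014710) = -1.6123631.

-$1.61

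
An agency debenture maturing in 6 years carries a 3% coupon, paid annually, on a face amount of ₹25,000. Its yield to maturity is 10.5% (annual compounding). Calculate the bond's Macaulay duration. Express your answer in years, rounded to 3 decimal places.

5.470 years

Periodic yield y = 0.105. Discount each cash flow and weight by its year:
  t   CF        PV=CF/(1+0.105)^t    t·PV
  1       750.00       678.7330       678.7330
  2       750.00       614.2380     1,228.4761
  3       750.00       555.8715     1,667.6146
  4       750.00       503.0512     2,012.2046
  5       750.00       455.2499     2,276.2496
  6    25,750.00    14,145.0200    84,870.1199
  Σ                 16,952.1636    92,733.3978
Price P = Σ PV = 16,952.1636.
Macaulay duration = Σ(t·PV) / P = 92,733.3978 / 16,952.1636 = 5.47030 years.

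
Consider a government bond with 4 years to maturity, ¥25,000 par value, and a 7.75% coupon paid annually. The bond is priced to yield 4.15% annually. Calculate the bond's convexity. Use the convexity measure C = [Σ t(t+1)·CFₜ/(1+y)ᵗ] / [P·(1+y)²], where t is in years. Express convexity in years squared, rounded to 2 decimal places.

With y = 0.0415:
  t   CF        PV=CF/(1+0.0415)^t    t·PV        t(t+1)·PV
  1     1,937.50     1,860.2976     1,860.2976       3,720.5953
  2     1,937.50     1,786.1715     3,572.3431      10,717.0292
  3     1,937.50     1,714.9991     5,144.9972      20,579.9888
  4    26,937.50    22,893.9216    91,575.6862     457,878.4311
  Σ                 28,255.3898   102,153.3241     492,896.0444
P = 28,255.3898.
Convexity = Σ t(t+1)·PV / [P·(1+y)²] = 492,896.0444 / (28,255.3898 × 1.084722) = 16.08183.

16.08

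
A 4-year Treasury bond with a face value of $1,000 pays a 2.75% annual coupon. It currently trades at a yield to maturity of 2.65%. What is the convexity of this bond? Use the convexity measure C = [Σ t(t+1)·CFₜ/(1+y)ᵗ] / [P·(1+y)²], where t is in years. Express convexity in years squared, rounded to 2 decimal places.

With y = 0.0265:
  t   CF        PV=CF/(1+0.0265)^t    t·PV        t(t+1)·PV
  1        27.50        26.7901        26.7901          53.5801
  2        27.50        26.0985        52.1969         156.5907
  3        27.50        25.4247        76.2741         305.0964
  4     1,027.50       925.4352     3,701.7408      18,508.7041
  Σ                  1,003.7484     3,857.0019      19,023.9713
P = 1,003.7484.
Convexity = Σ t(t+1)·PV / [P·(1+y)²] = 19,023.9713 / (1,003.7484 × 1.053702) = 17.98699.

17.99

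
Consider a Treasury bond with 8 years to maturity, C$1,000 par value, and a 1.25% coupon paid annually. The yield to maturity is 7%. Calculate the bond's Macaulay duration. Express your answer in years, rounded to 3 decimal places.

Periodic yield y = 0.07. Discount each cash flow and weight by its year:
  t   CF        PV=CF/(1+0.07)^t    t·PV
  1        12.50        11.6822        11.6822
  2        12.50        10.9180        21.8360
  3        12.50        10.2037        30.6112
  4        12.50         9.5362        38.1448
  5        12.50         8.9123        44.5616
  6        12.50         8.3293        49.9757
  7        12.50         7.7844        54.4906
  8     1,012.50       589.2842     4,714.2737
  Σ                    656.6503     4,965.5758
Price P = Σ PV = 656.6503.
Macaulay duration = Σ(t·PV) / P = 4,965.5758 / 656.6503 = 7.56198 years.

7.562 years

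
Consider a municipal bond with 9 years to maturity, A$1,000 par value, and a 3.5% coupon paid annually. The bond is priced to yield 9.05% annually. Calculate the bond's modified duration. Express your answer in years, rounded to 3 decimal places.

Periodic yield y = 0.0905. First find Macaulay duration:
  t   CF        PV=CF/(1+0.0905)^t    t·PV
  1        35.00        32.0954        32.0954
  2        35.00        29.4318        58.8636
  3        35.00        26.9893        80.9678
  4        35.00        24.7494        98.9978
  5        35.00        22.6955       113.4775
  6        35.00        20.8120       124.8721
  7        35.00        19.0848       133.5938
  8        35.00        17.5010       140.0079
  9     1,035.00       474.5799     4,271.2189
  Σ                    667.9391     5,054.0947
P = 667.9391; Macaulay duration = 5,054.0947 / 667.9391 = 7.56670 years.
Modified duration = D_Mac / (1 + y) = 7.56670 / 1.0905 = 6.93874 years.

6.939 years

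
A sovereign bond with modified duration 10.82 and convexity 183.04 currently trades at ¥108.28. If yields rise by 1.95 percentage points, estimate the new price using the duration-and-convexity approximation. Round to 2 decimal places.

¥89.20

Duration effect: -D_mod·Δy = -10.82 × (+0.0195) = -0.210990
Convexity effect: ½·C·(Δy)² = 0.5 × 183.04 × (0.0195)² = +0.03480048
ΔP/P ≈ -0.210990 + 0.03480048 = -0.17618952
New price ≈ 108.28 × (1 - 0.17618952) = 89.2021987744.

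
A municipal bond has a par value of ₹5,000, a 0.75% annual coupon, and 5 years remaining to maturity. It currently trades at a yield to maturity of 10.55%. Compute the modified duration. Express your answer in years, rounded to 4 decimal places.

Periodic yield y = 0.1055. First find Macaulay duration:
  t   CF        PV=CF/(1+0.1055)^t    t·PV
  1        37.50        33.9213        33.9213
  2        37.50        30.6841        61.3683
  3        37.50        27.7559        83.2676
  4        37.50        25.1071       100.4283
  5     5,037.50     3,050.8533    15,254.2665
  Σ                  3,168.3217    15,533.2520
P = 3,168.3217; Macaulay duration = 15,533.2520 / 3,168.3217 = 4.90268 years.
Modified duration = D_Mac / (1 + y) = 4.90268 / 1.1055 = 4.43480 years.

4.4348 years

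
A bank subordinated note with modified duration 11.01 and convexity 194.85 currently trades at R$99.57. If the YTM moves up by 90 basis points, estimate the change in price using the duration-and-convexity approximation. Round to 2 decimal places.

-R$9.08

Duration effect: -D_mod·Δy = -11.01 × (+0.009) = -0.099090
Convexity effect: ½·C·(Δy)² = 0.5 × 194.85 × (0.009)² = +0.007891425
ΔP/P ≈ -0.099090 + 0.007891425 = -0.091198575
ΔP ≈ 99.57 × (-0.091198575) = -9.08064211275.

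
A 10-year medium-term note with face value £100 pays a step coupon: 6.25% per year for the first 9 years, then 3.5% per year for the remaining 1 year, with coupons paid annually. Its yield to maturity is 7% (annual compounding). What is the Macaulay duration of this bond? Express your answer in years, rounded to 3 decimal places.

7.623 years

Periodic yield y = 0.07. Discount each cash flow and weight by its year:
  t   CF        PV=CF/(1+0.07)^t    t·PV
  1         6.25         5.8411         5.8411
  2         6.25         5.4590        10.9180
  3         6.25         5.1019        15.3056
  4         6.25         4.7681        19.0724
  5         6.25         4.4562        22.2808
  6         6.25         4.1646        24.9878
  7         6.25         3.8922        27.2453
  8         6.25         3.6376        29.1005
  9         6.25         3.3996        30.5963
  10      103.50        52.6142       526.1415
  Σ                     93.3344       711.4893
Price P = Σ PV = 93.3344.
Macaulay duration = Σ(t·PV) / P = 711.4893 / 93.3344 = 7.62302 years.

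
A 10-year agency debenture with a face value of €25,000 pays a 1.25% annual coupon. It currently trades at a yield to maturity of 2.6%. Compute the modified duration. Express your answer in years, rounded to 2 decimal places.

Periodic yield y = 0.026. First find Macaulay duration:
  t   CF        PV=CF/(1+0.026)^t    t·PV
  1       312.50       304.5809       304.5809
  2       312.50       296.8625       593.7249
  3       312.50       289.3396       868.0189
  4       312.50       282.0074     1,128.0298
  5       312.50       274.8611     1,374.3053
  6       312.50       267.8958     1,607.3746
  7       312.50       261.1070     1,827.7489
  8       312.50       254.4902     2,035.9219
  9       312.50       248.0412     2,232.3705
  10   25,312.50    19,582.1978   195,821.9779
  Σ                 22,061.3835   207,794.0538
P = 22,061.3835; Macaulay duration = 207,794.0538 / 22,061.3835 = 9.41890 years.
Modified duration = D_Mac / (1 + y) = 9.41890 / 1.026 = 9.18022 years.

9.18 years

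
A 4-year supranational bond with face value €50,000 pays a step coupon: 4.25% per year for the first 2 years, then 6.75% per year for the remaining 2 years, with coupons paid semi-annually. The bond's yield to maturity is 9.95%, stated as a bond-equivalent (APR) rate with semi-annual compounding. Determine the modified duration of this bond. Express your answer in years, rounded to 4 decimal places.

Periodic yield y = 0.04975. First find Macaulay duration:
  t   CF        PV=CF/(1+0.04975)^t    t·PV
  1     1,062.50     1,012.1457     1,012.1457
  2     1,062.50       964.1779     1,928.3558
  3     1,062.50       918.4834     2,755.4501
  4     1,062.50       874.9544     3,499.8175
  5     1,687.50     1,323.7756     6,618.8779
  6     1,687.50     1,261.0389     7,566.2334
  7     1,687.50     1,201.2754     8,408.9281
  8    51,687.50    35,050.8424   280,406.7394
  Σ                 42,606.6937   312,196.5478
P = 42,606.6937; Macaulay duration = 312,196.5478 / 42,606.6937 = 7.32741 half-year periods = 3.66370 years.
Modified duration = D_Mac / (1 + y) = 3.66370 / 1.04975 = 3.49007 years.

3.4901 years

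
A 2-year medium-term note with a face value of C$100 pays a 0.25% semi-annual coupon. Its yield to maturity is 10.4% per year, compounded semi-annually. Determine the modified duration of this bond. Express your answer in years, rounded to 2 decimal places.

Periodic yield y = 0.052. First find Macaulay duration:
  t   CF        PV=CF/(1+0.052)^t    t·PV
  1        0.125         0.1188         0.1188
  2        0.125         0.1129         0.2259
  3        0.125         0.1074         0.3221
  4      100.125        81.7485       326.9938
  Σ                     82.0876       327.6606
P = 82.0876; Macaulay duration = 327.6606 / 82.0876 = 3.99160 half-year periods = 1.99580 years.
Modified duration = D_Mac / (1 + y) = 1.99580 / 1.052 = 1.89715 years.

1.90 years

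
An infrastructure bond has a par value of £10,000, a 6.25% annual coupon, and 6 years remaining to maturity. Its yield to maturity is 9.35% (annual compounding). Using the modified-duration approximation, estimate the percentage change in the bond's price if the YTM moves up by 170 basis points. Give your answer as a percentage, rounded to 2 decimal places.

-7.95%

Periodic yield y = 0.0935. Modified duration first:
  t   CF        PV=CF/(1+0.0935)^t    t·PV
  1       625.00       571.5592       571.5592
  2       625.00       522.6879     1,045.3758
  3       625.00       477.9953     1,433.9860
  4       625.00       437.1242     1,748.4969
  5       625.00       399.7478     1,998.7390
  6    10,625.00     6,214.6434    37,287.8605
  Σ                  8,623.7579    44,086.0173
P = 8,623.7579; D_Mac = 5.11216 yrs; D_mod = 5.11216/(1+0.0935) = 4.67504 yrs.
ΔP/P ≈ -D_mod · Δy = -4.67504 × (+0.017) = -0.079476 = -7.9476%.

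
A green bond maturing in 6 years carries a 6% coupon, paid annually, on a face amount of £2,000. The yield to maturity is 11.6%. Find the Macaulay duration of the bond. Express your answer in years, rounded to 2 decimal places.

5.08 years

Periodic yield y = 0.116. Discount each cash flow and weight by its year:
  t   CF        PV=CF/(1+0.116)^t    t·PV
  1       120.00       107.5269       107.5269
  2       120.00        96.3503       192.7005
  3       120.00        86.3354       259.0061
  4       120.00        77.3614       309.4457
  5       120.00        69.3203       346.6014
  6     2,120.00     1,097.3640     6,584.1838
  Σ                  1,534.2581     7,799.4643
Price P = Σ PV = 1,534.2581.
Macaulay duration = Σ(t·PV) / P = 7,799.4643 / 1,534.2581 = 5.08354 years.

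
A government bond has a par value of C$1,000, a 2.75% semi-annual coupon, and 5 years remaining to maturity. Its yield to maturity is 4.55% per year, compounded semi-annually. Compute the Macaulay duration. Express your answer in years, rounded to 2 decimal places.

4.69 years

Periodic yield y = 0.02275. Discount each cash flow and weight by its period:
  t   CF        PV=CF/(1+0.02275)^t    t·PV
  1        13.75        13.4441        13.4441
  2        13.75        13.1451        26.2902
  3        13.75        12.8527        38.5581
  4        13.75        12.5668        50.2672
  5        13.75        12.2873        61.4363
  6        13.75        12.0139        72.0837
  7        13.75        11.7467        82.2270
  8        13.75        11.4854        91.8833
  9        13.75        11.2299       101.0694
  10    1,013.75       809.5357     8,095.3566
  Σ                    920.3077     8,632.6160
Price P = Σ PV = 920.3077.
Macaulay duration = Σ(t·PV) / P = 8,632.6160 / 920.3077 = 9.38014 half-year periods.
In years: 9.38014 / 2 = 4.69007 years.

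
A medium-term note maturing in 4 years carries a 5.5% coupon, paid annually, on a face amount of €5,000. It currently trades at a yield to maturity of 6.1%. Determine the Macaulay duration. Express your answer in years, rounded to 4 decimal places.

3.6944 years

Periodic yield y = 0.061. Discount each cash flow and weight by its year:
  t   CF        PV=CF/(1+0.061)^t    t·PV
  1       275.00       259.1894       259.1894
  2       275.00       244.2879       488.5758
  3       275.00       230.2431       690.7292
  4     5,275.00     4,162.5640    16,650.2562
  Σ                  4,896.2844    18,088.7506
Price P = Σ PV = 4,896.2844.
Macaulay duration = Σ(t·PV) / P = 18,088.7506 / 4,896.2844 = 3.69438 years.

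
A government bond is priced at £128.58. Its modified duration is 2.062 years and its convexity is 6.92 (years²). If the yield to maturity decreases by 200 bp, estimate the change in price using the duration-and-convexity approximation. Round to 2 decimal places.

Duration effect: -D_mod·Δy = -2.062 × (-0.02) = +0.041240
Convexity effect: ½·C·(Δy)² = 0.5 × 6.92 × (-0.02)² = +0.0013840
ΔP/P ≈ +0.041240 + 0.0013840 = +0.042624
ΔP ≈ 128.58 × (+0.042624) = +5.48059392.

+£5.48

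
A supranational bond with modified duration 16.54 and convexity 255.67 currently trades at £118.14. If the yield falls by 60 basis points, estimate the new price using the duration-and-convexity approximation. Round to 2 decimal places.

Duration effect: -D_mod·Δy = -16.54 × (-0.006) = +0.099240
Convexity effect: ½·C·(Δy)² = 0.5 × 255.67 × (-0.006)² = +0.00460206
ΔP/P ≈ +0.099240 + 0.00460206 = +0.10384206
New price ≈ 118.14 × (1 + 0.10384206) = 130.4079009684.

£130.41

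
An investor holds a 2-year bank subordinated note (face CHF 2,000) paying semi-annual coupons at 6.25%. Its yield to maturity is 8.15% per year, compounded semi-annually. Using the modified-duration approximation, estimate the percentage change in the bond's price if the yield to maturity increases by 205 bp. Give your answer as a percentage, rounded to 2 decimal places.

Periodic yield y = 0.04075. Modified duration first:
  t   CF        PV=CF/(1+0.04075)^t    t·PV
  1        62.50        60.0528        60.0528
  2        62.50        57.7015       115.4030
  3        62.50        55.4422       166.3267
  4     2,062.50     1,757.9571     7,031.8285
  Σ                  1,931.1537     7,373.6111
P = 1,931.1537; D_Mac = 3.81824 half-year periods = 1.90912 yrs; D_mod = 1.90912/(1+0.04075) = 1.83437 yrs.
ΔP/P ≈ -D_mod · Δy = -1.83437 × (+0.0205) = -0.037605 = -3.7605%.

-3.76%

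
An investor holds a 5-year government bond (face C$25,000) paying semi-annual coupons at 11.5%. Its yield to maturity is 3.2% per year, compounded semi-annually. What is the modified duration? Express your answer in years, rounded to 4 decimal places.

Periodic yield y = 0.016. First find Macaulay duration:
  t   CF        PV=CF/(1+0.016)^t    t·PV
  1     1,437.50     1,414.8622     1,414.8622
  2     1,437.50     1,392.5809     2,785.1618
  3     1,437.50     1,370.6505     4,111.9515
  4     1,437.50     1,349.0655     5,396.2618
  5     1,437.50     1,327.8203     6,639.1016
  6     1,437.50     1,306.9098     7,841.4586
  7     1,437.50     1,286.3285     9,004.2996
  8     1,437.50     1,266.0714    10,128.5710
  9     1,437.50     1,246.1332    11,215.1992
  10   26,437.50    22,557.1021   225,571.0210
  Σ                 34,517.5244   284,107.8884
P = 34,517.5244; Macaulay duration = 284,107.8884 / 34,517.5244 = 8.23083 half-year periods = 4.11542 years.
Modified duration = D_Mac / (1 + y) = 4.11542 / 1.016 = 4.05061 years.

4.0506 years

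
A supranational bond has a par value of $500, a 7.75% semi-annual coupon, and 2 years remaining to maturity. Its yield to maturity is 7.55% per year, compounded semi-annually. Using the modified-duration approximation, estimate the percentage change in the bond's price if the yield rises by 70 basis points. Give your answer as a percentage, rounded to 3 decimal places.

Periodic yield y = 0.03775. Modified duration first:
  t   CF        PV=CF/(1+0.03775)^t    t·PV
  1       19.375        18.6702        18.6702
  2       19.375        17.9910        35.9821
  3       19.375        17.3366        52.0097
  4      519.375       447.8268     1,791.3072
  Σ                    501.8246     1,897.9692
P = 501.8246; D_Mac = 3.78214 half-year periods = 1.89107 yrs; D_mod = 1.89107/(1+0.03775) = 1.82228 yrs.
ΔP/P ≈ -D_mod · Δy = -1.82228 × (+0.007) = -0.012756 = -1.2756%.

-1.276%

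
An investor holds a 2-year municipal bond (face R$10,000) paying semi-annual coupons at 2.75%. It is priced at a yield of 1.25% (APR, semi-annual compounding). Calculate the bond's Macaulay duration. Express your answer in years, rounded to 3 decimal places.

Periodic yield y = 0.00625. Discount each cash flow and weight by its period:
  t   CF        PV=CF/(1+0.00625)^t    t·PV
  1       137.50       136.6460       136.6460
  2       137.50       135.7972       271.5945
  3       137.50       134.9538       404.8613
  4    10,137.50     9,887.9735    39,551.8940
  Σ                 10,295.3705    40,364.9957
Price P = Σ PV = 10,295.3705.
Macaulay duration = Σ(t·PV) / P = 40,364.9957 / 10,295.3705 = 3.92069 half-year periods.
In years: 3.92069 / 2 = 1.96035 years.

1.960 years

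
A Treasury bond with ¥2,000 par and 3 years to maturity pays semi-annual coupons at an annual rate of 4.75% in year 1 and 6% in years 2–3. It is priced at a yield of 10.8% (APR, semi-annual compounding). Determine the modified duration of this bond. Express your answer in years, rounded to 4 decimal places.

Periodic yield y = 0.054. First find Macaulay duration:
  t   CF        PV=CF/(1+0.054)^t    t·PV
  1        47.50        45.0664        45.0664
  2        47.50        42.7575        85.5150
  3        60.00        51.2424       153.7272
  4        60.00        48.6171       194.4683
  5        60.00        46.1263       230.6313
  6     2,060.00     1,502.5314     9,015.1884
  Σ                  1,736.3410     9,724.5965
P = 1,736.3410; Macaulay duration = 9,724.5965 / 1,736.3410 = 5.60063 half-year periods = 2.80031 years.
Modified duration = D_Mac / (1 + y) = 2.80031 / 1.054 = 2.65684 years.

2.6568 years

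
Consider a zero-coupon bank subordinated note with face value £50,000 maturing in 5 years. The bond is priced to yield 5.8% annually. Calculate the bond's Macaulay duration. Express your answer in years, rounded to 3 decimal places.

A zero-coupon bond has a single cash flow at maturity, so its Macaulay duration equals its maturity: 5 years.

5.000 years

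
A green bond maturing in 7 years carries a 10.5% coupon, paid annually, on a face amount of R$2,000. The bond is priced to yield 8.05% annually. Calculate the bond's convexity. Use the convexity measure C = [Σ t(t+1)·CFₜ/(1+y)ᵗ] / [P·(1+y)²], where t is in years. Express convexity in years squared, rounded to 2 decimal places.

33.56

With y = 0.0805:
  t   CF        PV=CF/(1+0.0805)^t    t·PV        t(t+1)·PV
  1       210.00       194.3545       194.3545         388.7089
  2       210.00       179.8746       359.7491       1,079.2474
  3       210.00       166.4735       499.4204       1,997.6814
  4       210.00       154.0708       616.2830       3,081.4151
  5       210.00       142.5921       712.9605       4,277.7627
  6       210.00       131.9686       791.8117       5,542.6819
  7     2,210.00     1,285.3425     8,997.3977      71,979.1812
  Σ                  2,254.6765    12,171.9768      88,346.6787
P = 2,254.6765.
Convexity = Σ t(t+1)·PV / [P·(1+y)²] = 88,346.6787 / (2,254.6765 × 1.167480) = 33.56267.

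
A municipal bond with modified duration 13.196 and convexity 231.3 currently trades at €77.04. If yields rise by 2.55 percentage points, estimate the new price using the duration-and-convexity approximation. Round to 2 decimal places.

€56.91

Duration effect: -D_mod·Δy = -13.196 × (+0.0255) = -0.336498
Convexity effect: ½·C·(Δy)² = 0.5 × 231.3 × (0.0255)² = +0.0752014125
ΔP/P ≈ -0.336498 + 0.0752014125 = -0.2612965875
New price ≈ 77.04 × (1 - 0.2612965875) = 56.909710899.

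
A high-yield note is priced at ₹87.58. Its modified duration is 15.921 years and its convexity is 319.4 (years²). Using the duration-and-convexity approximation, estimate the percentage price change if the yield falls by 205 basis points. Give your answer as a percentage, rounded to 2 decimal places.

+39.35%

Duration effect: -D_mod·Δy = -15.921 × (-0.0205) = +0.3263805
Convexity effect: ½·C·(Δy)² = 0.5 × 319.4 × (-0.0205)² = +0.067113925
ΔP/P ≈ +0.3263805 + 0.067113925 = +0.393494425
= +39.3494425%.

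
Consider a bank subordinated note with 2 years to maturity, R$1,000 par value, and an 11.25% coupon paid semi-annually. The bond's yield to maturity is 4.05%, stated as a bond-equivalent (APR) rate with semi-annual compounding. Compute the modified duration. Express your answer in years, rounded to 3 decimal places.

Periodic yield y = 0.02025. First find Macaulay duration:
  t   CF        PV=CF/(1+0.02025)^t    t·PV
  1        56.25        55.1335        55.1335
  2        56.25        54.0393       108.0785
  3        56.25        52.9667       158.9000
  4     1,056.25       974.8556     3,899.4226
  Σ                  1,136.9951     4,221.5346
P = 1,136.9951; Macaulay duration = 4,221.5346 / 1,136.9951 = 3.71289 half-year periods = 1.85644 years.
Modified duration = D_Mac / (1 + y) = 1.85644 / 1.02025 = 1.81960 years.

1.820 years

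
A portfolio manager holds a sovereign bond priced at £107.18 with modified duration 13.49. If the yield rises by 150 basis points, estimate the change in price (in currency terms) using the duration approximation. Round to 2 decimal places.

Duration approximation: ΔP/P ≈ -D_mod · Δy = -13.49 × (+0.015) = -0.202350.
ΔP ≈ 107.18 × (-0.202350) = -21.687873.

-£21.69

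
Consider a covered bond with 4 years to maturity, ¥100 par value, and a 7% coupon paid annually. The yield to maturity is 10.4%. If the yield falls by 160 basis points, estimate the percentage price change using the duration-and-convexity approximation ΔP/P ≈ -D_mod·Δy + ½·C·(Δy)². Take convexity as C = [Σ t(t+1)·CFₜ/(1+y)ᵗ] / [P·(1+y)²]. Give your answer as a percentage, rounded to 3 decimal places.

With y = 0.104:
  t   CF        PV=CF/(1+0.104)^t    t·PV        t(t+1)·PV
  1         7.00         6.3406         6.3406          12.6812
  2         7.00         5.7433        11.4866          34.4597
  3         7.00         5.2022        15.6067          62.4269
  4       107.00        72.0290       288.1161       1,440.5803
  Σ                     89.3151       321.5499       1,550.1481
P = 89.3151; D_Mac = 3.60017 yrs; D_mod = 3.26103 yrs; C = 14.24000.
Duration effect: -3.26103 × (-0.016) = +0.052176
Convexity effect: 0.5 × 14.24000 × (-0.016)² = +0.0018227
ΔP/P ≈ +0.052176 + 0.0018227 = +0.053999 = +5.3999%.

+5.400%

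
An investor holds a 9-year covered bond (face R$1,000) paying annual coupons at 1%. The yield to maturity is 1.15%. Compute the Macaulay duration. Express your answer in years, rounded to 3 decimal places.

Periodic yield y = 0.0115. Discount each cash flow and weight by its year:
  t   CF        PV=CF/(1+0.0115)^t    t·PV
  1        10.00         9.8863         9.8863
  2        10.00         9.7739        19.5478
  3        10.00         9.6628        28.9884
  4        10.00         9.5529        38.2117
  5        10.00         9.4443        47.2216
  6        10.00         9.3369        56.0217
  7        10.00         9.2308        64.6155
  8        10.00         9.1258        73.0067
  9     1,010.00       911.2308     8,201.0772
  Σ                    987.2446     8,538.5769
Price P = Σ PV = 987.2446.
Macaulay duration = Σ(t·PV) / P = 8,538.5769 / 987.2446 = 8.64890 years.

8.649 years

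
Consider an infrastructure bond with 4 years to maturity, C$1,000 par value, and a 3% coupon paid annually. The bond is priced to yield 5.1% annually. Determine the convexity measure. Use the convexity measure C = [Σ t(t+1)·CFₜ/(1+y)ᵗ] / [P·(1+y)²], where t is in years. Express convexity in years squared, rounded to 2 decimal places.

17.03

With y = 0.051:
  t   CF        PV=CF/(1+0.051)^t    t·PV        t(t+1)·PV
  1        30.00        28.5442        28.5442          57.0885
  2        30.00        27.1591        54.3183         162.9548
  3        30.00        25.8412        77.5237         310.0947
  4     1,030.00       844.1631     3,376.6524      16,883.2619
  Σ                    925.7077     3,537.0385      17,413.3998
P = 925.7077.
Convexity = Σ t(t+1)·PV / [P·(1+y)²] = 17,413.3998 / (925.7077 × 1.104601) = 17.02959.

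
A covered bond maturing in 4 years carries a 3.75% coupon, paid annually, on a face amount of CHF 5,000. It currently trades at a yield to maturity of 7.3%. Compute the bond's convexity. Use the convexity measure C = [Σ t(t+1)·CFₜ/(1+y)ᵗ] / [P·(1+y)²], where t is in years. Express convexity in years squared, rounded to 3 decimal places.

16.061

With y = 0.073:
  t   CF        PV=CF/(1+0.073)^t    t·PV        t(t+1)·PV
  1       187.50       174.7437       174.7437         349.4874
  2       187.50       162.8553       325.7105         977.1316
  3       187.50       151.7757       455.3270       1,821.3078
  4     5,187.50     3,913.4449    15,653.7795      78,268.8977
  Σ                  4,402.8195    16,609.5608      81,416.8246
P = 4,402.8195.
Convexity = Σ t(t+1)·PV / [P·(1+y)²] = 81,416.8246 / (4,402.8195 × 1.151329) = 16.06142.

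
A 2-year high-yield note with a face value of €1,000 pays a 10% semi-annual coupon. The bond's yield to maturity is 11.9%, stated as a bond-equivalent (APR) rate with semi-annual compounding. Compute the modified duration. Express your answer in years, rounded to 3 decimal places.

Periodic yield y = 0.0595. First find Macaulay duration:
  t   CF        PV=CF/(1+0.0595)^t    t·PV
  1        50.00        47.1921        47.1921
  2        50.00        44.5418        89.0837
  3        50.00        42.0404       126.1213
  4     1,050.00       833.2694     3,333.0778
  Σ                    967.0438     3,595.4748
P = 967.0438; Macaulay duration = 3,595.4748 / 967.0438 = 3.71801 half-year periods = 1.85900 years.
Modified duration = D_Mac / (1 + y) = 1.85900 / 1.0595 = 1.75460 years.

1.755 years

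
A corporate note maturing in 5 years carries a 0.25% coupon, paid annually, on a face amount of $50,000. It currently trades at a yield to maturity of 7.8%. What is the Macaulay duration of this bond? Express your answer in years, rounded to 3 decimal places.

4.969 years

Periodic yield y = 0.078. Discount each cash flow and weight by its year:
  t   CF        PV=CF/(1+0.078)^t    t·PV
  1       125.00       115.9555       115.9555
  2       125.00       107.5654       215.1307
  3       125.00        99.7824       299.3471
  4       125.00        92.5625       370.2499
  5    50,125.00    34,431.8677   172,159.3387
  Σ                 34,847.7334   173,160.0219
Price P = Σ PV = 34,847.7334.
Macaulay duration = Σ(t·PV) / P = 173,160.0219 / 34,847.7334 = 4.96905 years.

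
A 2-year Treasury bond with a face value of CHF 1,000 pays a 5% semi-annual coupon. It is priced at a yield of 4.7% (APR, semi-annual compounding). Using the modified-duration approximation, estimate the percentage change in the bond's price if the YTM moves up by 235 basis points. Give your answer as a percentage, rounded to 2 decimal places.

Periodic yield y = 0.0235. Modified duration first:
  t   CF        PV=CF/(1+0.0235)^t    t·PV
  1        25.00        24.4260        24.4260
  2        25.00        23.8652        47.7303
  3        25.00        23.3172        69.9516
  4     1,025.00       934.0551     3,736.2202
  Σ                  1,005.6634     3,878.3282
P = 1,005.6634; D_Mac = 3.85649 half-year periods = 1.92824 yrs; D_mod = 1.92824/(1+0.0235) = 1.88397 yrs.
ΔP/P ≈ -D_mod · Δy = -1.88397 × (+0.0235) = -0.044273 = -4.4273%.

-4.43%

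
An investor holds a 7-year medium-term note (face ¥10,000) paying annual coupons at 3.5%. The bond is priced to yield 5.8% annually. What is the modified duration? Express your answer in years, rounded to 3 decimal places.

Periodic yield y = 0.058. First find Macaulay duration:
  t   CF        PV=CF/(1+0.058)^t    t·PV
  1       350.00       330.8129       330.8129
  2       350.00       312.6776       625.3551
  3       350.00       295.5364       886.6093
  4       350.00       279.3350     1,117.3400
  5       350.00       264.0218     1,320.1088
  6       350.00       249.5480     1,497.2878
  7    10,350.00     6,974.9432    48,824.6025
  Σ                  8,706.8748    54,602.1164
P = 8,706.8748; Macaulay duration = 54,602.1164 / 8,706.8748 = 6.27115 years.
Modified duration = D_Mac / (1 + y) = 6.27115 / 1.058 = 5.92736 years.

5.927 years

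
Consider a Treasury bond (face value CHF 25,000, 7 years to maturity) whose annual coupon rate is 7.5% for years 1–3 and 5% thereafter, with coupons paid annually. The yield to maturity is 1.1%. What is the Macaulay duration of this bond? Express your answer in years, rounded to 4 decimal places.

Periodic yield y = 0.011. Discount each cash flow and weight by its year:
  t   CF        PV=CF/(1+0.011)^t    t·PV
  1     1,875.00     1,854.5994     1,854.5994
  2     1,875.00     1,834.4208     3,668.8416
  3     1,875.00     1,814.4617     5,443.3851
  4     1,250.00     1,196.4799     4,785.9194
  5     1,250.00     1,183.4618     5,917.3089
  6     1,250.00     1,170.5853     7,023.5120
  7    26,250.00    24,314.8289   170,203.8026
  Σ                 33,368.8378   198,897.3690
Price P = Σ PV = 33,368.8378.
Macaulay duration = Σ(t·PV) / P = 198,897.3690 / 33,368.8378 = 5.96057 years.

5.9606 years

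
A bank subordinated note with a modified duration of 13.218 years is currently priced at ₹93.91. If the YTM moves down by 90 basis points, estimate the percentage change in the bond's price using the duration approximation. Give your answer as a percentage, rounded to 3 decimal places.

Duration approximation: ΔP/P ≈ -D_mod · Δy = -13.218 × (-0.009) = +0.118962.
As a percentage: +11.8962%.

+11.896%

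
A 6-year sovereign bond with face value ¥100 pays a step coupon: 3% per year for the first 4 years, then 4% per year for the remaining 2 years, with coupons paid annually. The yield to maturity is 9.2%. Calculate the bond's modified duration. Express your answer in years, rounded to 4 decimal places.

Periodic yield y = 0.092. First find Macaulay duration:
  t   CF        PV=CF/(1+0.092)^t    t·PV
  1         3.00         2.7473         2.7473
  2         3.00         2.5158         5.0316
  3         3.00         2.3038         6.9115
  4         3.00         2.1097         8.4390
  5         4.00         2.5760        12.8800
  6       104.00        61.3335       368.0008
  Σ                     73.5861       404.0102
P = 73.5861; Macaulay duration = 404.0102 / 73.5861 = 5.49030 years.
Modified duration = D_Mac / (1 + y) = 5.49030 / 1.092 = 5.02775 years.

5.0278 years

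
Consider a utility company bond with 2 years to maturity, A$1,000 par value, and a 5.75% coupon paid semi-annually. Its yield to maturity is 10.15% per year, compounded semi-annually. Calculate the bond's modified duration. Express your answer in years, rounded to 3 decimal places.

1.821 years

Periodic yield y = 0.05075. First find Macaulay duration:
  t   CF        PV=CF/(1+0.05075)^t    t·PV
  1        28.75        27.3614        27.3614
  2        28.75        26.0399        52.0798
  3        28.75        24.7822        74.3466
  4     1,028.75       843.9413     3,375.7653
  Σ                    922.1248     3,529.5530
P = 922.1248; Macaulay duration = 3,529.5530 / 922.1248 = 3.82763 half-year periods = 1.91382 years.
Modified duration = D_Mac / (1 + y) = 1.91382 / 1.05075 = 1.82138 years.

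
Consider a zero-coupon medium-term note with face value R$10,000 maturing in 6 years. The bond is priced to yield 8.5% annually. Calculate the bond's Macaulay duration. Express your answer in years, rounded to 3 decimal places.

A zero-coupon bond has a single cash flow at maturity, so its Macaulay duration equals its maturity: 6 years.

6.000 years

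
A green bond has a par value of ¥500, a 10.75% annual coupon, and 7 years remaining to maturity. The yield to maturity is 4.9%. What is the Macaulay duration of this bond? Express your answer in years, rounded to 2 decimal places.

5.51 years

Periodic yield y = 0.049. Discount each cash flow and weight by its year:
  t   CF        PV=CF/(1+0.049)^t    t·PV
  1        53.75        51.2393        51.2393
  2        53.75        48.8458        97.6917
  3        53.75        46.5642       139.6926
  4        53.75        44.3891       177.5565
  5        53.75        42.3157       211.5783
  6        53.75        40.3390       242.0342
  7       553.75       396.1734     2,773.2139
  Σ                    669.8665     3,693.0063
Price P = Σ PV = 669.8665.
Macaulay duration = Σ(t·PV) / P = 3,693.0063 / 669.8665 = 5.51305 years.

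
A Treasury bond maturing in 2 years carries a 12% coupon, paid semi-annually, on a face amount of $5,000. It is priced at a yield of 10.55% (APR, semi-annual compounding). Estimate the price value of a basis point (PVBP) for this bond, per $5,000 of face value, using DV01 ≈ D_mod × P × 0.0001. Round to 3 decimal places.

$0.896

Periodic yield y = 0.05275.
  t   CF        PV=CF/(1+0.05275)^t    t·PV
  1       300.00       284.9679       284.9679
  2       300.00       270.6891       541.3782
  3       300.00       257.1257       771.3771
  4     5,300.00     4,314.9411    17,259.7643
  Σ                  5,127.7238    18,857.4876
P = 5,127.7238; D_Mac = 3.67756 half-year periods = 1.83878 yrs; D_mod = 1.74664 yrs.
DV01 ≈ 1.74664 × 5,127.7238 × 0.0001 = 0.895630.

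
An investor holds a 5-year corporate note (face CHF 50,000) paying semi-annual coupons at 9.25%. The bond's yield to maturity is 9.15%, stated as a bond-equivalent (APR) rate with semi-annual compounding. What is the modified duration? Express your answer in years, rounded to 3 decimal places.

3.936 years

Periodic yield y = 0.04575. First find Macaulay duration:
  t   CF        PV=CF/(1+0.04575)^t    t·PV
  1     2,312.50     2,211.3316     2,211.3316
  2     2,312.50     2,114.5891     4,229.1783
  3     2,312.50     2,022.0790     6,066.2370
  4     2,312.50     1,933.6161     7,734.4643
  5     2,312.50     1,849.0233     9,245.1163
  6     2,312.50     1,768.1313    10,608.7875
  7     2,312.50     1,690.7782    11,835.4471
  8     2,312.50     1,616.8091    12,934.4731
  9     2,312.50     1,546.0762    13,914.6854
  10   52,312.50    33,444.6567   334,446.5673
  Σ                 50,197.0905   413,226.2880
P = 50,197.0905; Macaulay duration = 413,226.2880 / 50,197.0905 = 8.23208 half-year periods = 4.11604 years.
Modified duration = D_Mac / (1 + y) = 4.11604 / 1.04575 = 3.93597 years.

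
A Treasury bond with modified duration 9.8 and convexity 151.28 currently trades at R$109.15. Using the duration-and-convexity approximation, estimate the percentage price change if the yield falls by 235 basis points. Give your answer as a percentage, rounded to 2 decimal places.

+27.21%

Duration effect: -D_mod·Δy = -9.8 × (-0.0235) = +0.230300
Convexity effect: ½·C·(Δy)² = 0.5 × 151.28 × (-0.0235)² = +0.04177219
ΔP/P ≈ +0.230300 + 0.04177219 = +0.27207219
= +27.207219%.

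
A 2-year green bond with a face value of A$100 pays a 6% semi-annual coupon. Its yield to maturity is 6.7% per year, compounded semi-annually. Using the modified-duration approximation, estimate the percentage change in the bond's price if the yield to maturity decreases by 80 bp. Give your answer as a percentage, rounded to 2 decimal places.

Periodic yield y = 0.0335. Modified duration first:
  t   CF        PV=CF/(1+0.0335)^t    t·PV
  1         3.00         2.9028         2.9028
  2         3.00         2.8087         5.6173
  3         3.00         2.7176         8.1529
  4       103.00        90.2808       361.1231
  Σ                     98.7098       377.7961
P = 98.7098; D_Mac = 3.82734 half-year periods = 1.91367 yrs; D_mod = 1.91367/(1+0.0335) = 1.85164 yrs.
ΔP/P ≈ -D_mod · Δy = -1.85164 × (-0.008) = +0.014813 = +1.4813%.

+1.48%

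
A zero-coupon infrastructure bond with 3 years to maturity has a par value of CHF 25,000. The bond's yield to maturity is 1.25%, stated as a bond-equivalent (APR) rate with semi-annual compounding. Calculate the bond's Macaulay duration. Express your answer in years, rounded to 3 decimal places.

A zero-coupon bond has a single cash flow at maturity, so its Macaulay duration equals its maturity: 3 years.
(Equivalently: 6 semi-annual periods ÷ 2 = 3 years.)

3.000 years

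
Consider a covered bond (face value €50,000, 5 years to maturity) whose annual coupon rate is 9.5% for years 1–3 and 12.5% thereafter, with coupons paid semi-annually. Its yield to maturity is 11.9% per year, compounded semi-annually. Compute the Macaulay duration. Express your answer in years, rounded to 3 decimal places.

Periodic yield y = 0.0595. Discount each cash flow and weight by its period:
  t   CF        PV=CF/(1+0.0595)^t    t·PV
  1     2,375.00     2,241.6234     2,241.6234
  2     2,375.00     2,115.7371     4,231.4741
  3     2,375.00     1,996.9203     5,990.7609
  4     2,375.00     1,884.7761     7,539.1045
  5     2,375.00     1,778.9298     8,894.6490
  6     2,375.00     1,679.0276    10,074.1659
  7     3,125.00     2,085.1788    14,596.2514
  8     3,125.00     1,968.0781    15,744.6250
  9     3,125.00     1,857.5537    16,717.9831
  10   53,125.00    29,805.0142   298,050.1417
  Σ                 47,412.8390   384,080.7788
Price P = Σ PV = 47,412.8390.
Macaulay duration = Σ(t·PV) / P = 384,080.7788 / 47,412.8390 = 8.10078 half-year periods.
In years: 8.10078 / 2 = 4.05039 years.

4.050 years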